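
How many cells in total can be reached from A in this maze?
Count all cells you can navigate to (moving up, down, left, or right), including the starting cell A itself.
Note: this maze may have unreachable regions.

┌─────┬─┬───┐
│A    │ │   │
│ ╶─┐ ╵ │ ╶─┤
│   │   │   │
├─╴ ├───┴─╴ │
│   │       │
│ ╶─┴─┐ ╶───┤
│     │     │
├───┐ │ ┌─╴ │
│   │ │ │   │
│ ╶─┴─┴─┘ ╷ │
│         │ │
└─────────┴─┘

Using BFS/flood-fill to find all reachable cells from A:
Maze size: 6 × 6 = 36 total cells
22 cell(s) are walled off and cannot be reached from A.
Reachable cells: 14

Reachable region (· marks reachable cells):

┌─────┬─┬───┐
│A · ·│·│   │
│ ╶─┐ ╵ │ ╶─┤
│· ·│· ·│   │
├─╴ ├───┴─╴ │
│· ·│       │
│ ╶─┴─┐ ╶───┤
│· · ·│     │
├───┐ │ ┌─╴ │
│   │·│ │   │
│ ╶─┴─┴─┘ ╷ │
│         │ │
└─────────┴─┘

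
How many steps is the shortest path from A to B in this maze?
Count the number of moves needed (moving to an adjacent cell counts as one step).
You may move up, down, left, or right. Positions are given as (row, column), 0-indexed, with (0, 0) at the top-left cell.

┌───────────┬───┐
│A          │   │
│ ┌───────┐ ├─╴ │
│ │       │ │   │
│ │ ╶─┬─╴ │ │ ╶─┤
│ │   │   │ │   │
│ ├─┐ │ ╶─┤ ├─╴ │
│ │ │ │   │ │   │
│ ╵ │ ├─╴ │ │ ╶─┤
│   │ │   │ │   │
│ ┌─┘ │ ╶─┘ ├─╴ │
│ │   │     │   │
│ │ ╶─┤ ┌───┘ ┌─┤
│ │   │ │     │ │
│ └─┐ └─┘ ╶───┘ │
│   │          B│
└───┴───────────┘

Using BFS to find shortest path:
Start: (0, 0), End: (7, 7)
Path found:
(0,0) → (0,1) → (0,2) → (0,3) → (0,4) → (0,5) → (1,5) → (2,5) → (3,5) → (4,5) → (5,5) → (5,4) → (5,3) → (4,3) → (4,4) → (3,4) → (3,3) → (2,3) → (2,4) → (1,4) → (1,3) → (1,2) → (1,1) → (2,1) → (2,2) → (3,2) → (4,2) → (5,2) → (5,1) → (6,1) → (6,2) → (7,2) → (7,3) → (7,4) → (7,5) → (7,6) → (7,7)
Number of steps: 36

Solution:

┌───────────┬───┐
│A → → → → ↓│   │
│ ┌───────┐ ├─╴ │
│ │↓ ← ← ↰│↓│   │
│ │ ╶─┬─╴ │ │ ╶─┤
│ │↳ ↓│↱ ↑│↓│   │
│ ├─┐ │ ╶─┤ ├─╴ │
│ │ │↓│↑ ↰│↓│   │
│ ╵ │ ├─╴ │ │ ╶─┤
│   │↓│↱ ↑│↓│   │
│ ┌─┘ │ ╶─┘ ├─╴ │
│ │↓ ↲│↑ ← ↲│   │
│ │ ╶─┤ ┌───┘ ┌─┤
│ │↳ ↓│ │     │ │
│ └─┐ └─┘ ╶───┘ │
│   │↳ → → → → B│
└───┴───────────┘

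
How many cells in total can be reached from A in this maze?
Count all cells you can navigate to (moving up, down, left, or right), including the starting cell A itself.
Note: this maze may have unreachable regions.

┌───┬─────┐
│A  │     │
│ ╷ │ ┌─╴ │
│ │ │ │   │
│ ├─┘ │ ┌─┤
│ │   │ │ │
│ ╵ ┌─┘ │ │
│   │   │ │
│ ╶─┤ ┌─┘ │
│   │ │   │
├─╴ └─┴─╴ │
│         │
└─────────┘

Using BFS/flood-fill to find all reachable cells from A:
Maze size: 6 × 5 = 30 total cells
All cells are reachable — the maze is fully connected.
Reachable cells: 30

Reachable region (· marks reachable cells):

┌───┬─────┐
│A ·│· · ·│
│ ╷ │ ┌─╴ │
│·│·│·│· ·│
│ ├─┘ │ ┌─┤
│·│· ·│·│·│
│ ╵ ┌─┘ │ │
│· ·│· ·│·│
│ ╶─┤ ┌─┘ │
│· ·│·│· ·│
├─╴ └─┴─╴ │
│· · · · ·│
└─────────┘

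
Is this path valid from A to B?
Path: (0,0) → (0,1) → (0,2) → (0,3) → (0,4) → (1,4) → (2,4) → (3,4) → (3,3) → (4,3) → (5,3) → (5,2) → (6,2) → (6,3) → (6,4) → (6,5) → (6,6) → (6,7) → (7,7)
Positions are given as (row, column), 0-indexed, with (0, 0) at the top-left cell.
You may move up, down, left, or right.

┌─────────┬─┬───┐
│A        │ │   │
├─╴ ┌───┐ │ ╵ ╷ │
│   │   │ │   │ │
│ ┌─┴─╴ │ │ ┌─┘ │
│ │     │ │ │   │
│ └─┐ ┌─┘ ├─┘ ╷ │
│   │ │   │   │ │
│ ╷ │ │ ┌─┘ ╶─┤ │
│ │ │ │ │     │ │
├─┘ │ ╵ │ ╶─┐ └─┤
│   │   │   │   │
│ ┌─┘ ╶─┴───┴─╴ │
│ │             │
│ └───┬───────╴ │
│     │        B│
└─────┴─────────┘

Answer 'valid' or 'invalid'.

Checking path validity:
Result: All consecutive moves are passable.

valid

Correct solution:

┌─────────┬─┬───┐
│A → → → ↓│ │   │
├─╴ ┌───┐ │ ╵ ╷ │
│   │   │↓│   │ │
│ ┌─┴─╴ │ │ ┌─┘ │
│ │     │↓│ │   │
│ └─┐ ┌─┘ ├─┘ ╷ │
│   │ │↓ ↲│   │ │
│ ╷ │ │ ┌─┘ ╶─┤ │
│ │ │ │↓│     │ │
├─┘ │ ╵ │ ╶─┐ └─┤
│   │↓ ↲│   │   │
│ ┌─┘ ╶─┴───┴─╴ │
│ │  ↳ → → → → ↓│
│ └───┬───────╴ │
│     │        B│
└─────┴─────────┘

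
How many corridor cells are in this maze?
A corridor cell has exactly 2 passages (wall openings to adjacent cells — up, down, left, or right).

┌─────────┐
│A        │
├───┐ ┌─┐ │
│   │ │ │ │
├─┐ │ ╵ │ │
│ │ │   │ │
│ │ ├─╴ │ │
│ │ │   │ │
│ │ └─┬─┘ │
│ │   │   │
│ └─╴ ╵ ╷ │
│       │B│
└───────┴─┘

Counting cells with exactly 2 passages:
Total corridor cells: 20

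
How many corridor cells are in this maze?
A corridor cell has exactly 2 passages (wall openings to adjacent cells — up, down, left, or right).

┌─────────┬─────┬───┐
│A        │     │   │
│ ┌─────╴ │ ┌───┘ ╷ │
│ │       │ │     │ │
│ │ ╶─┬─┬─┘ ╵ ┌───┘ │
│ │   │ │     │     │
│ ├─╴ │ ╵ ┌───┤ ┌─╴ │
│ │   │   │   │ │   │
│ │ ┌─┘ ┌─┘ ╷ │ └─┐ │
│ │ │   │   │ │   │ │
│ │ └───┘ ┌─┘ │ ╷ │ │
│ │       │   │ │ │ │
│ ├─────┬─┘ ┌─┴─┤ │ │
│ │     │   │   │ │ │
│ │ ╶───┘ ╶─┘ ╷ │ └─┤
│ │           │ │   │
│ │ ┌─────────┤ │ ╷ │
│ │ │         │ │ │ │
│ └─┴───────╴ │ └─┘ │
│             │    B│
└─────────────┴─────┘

Counting cells with exactly 2 passages:
Total corridor cells: 82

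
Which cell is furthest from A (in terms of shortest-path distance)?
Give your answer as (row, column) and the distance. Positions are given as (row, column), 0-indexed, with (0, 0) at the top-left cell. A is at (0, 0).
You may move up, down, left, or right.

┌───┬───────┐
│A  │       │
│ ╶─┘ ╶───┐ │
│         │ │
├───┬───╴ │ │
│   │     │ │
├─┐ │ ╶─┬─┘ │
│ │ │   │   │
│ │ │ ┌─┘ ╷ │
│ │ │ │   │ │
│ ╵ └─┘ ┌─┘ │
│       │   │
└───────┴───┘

Computing BFS distances from A to all cells:
Furthest cell: (2, 0)
Distance: 20 steps

Path from A to the furthest cell:

┌───┬───────┐
│A  │↱ → → ↓│
│ ╶─┘ ╶───┐ │
│↳ → ↑    │↓│
├───┬───╴ │ │
│B ↰│     │↓│
├─┐ │ ╶─┬─┘ │
│ │↑│   │↓ ↲│
│ │ │ ┌─┘ ╷ │
│ │↑│ │↓ ↲│ │
│ ╵ └─┘ ┌─┘ │
│  ↑ ← ↲│   │
└───────┴───┘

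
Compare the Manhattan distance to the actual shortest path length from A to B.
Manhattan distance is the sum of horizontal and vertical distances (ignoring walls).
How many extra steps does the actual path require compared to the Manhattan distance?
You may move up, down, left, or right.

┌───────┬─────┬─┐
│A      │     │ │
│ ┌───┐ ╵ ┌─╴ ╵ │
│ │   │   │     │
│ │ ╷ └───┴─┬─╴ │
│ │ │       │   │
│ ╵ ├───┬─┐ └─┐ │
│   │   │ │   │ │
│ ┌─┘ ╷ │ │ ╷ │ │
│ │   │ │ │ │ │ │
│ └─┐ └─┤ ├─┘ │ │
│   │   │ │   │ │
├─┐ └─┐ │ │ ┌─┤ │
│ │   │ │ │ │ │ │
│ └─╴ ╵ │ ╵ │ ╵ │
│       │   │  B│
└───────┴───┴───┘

Manhattan distance: |7 - 0| + |7 - 0| = 14
Actual path length: 16
Extra steps: 16 - 14 = 2

Solution:

┌───────┬─────┬─┐
│A → → ↓│↱ → ↓│ │
│ ┌───┐ ╵ ┌─╴ ╵ │
│ │   │↳ ↑│  ↳ ↓│
│ │ ╷ └───┴─┬─╴ │
│ │ │       │  ↓│
│ ╵ ├───┬─┐ └─┐ │
│   │   │ │   │↓│
│ ┌─┘ ╷ │ │ ╷ │ │
│ │   │ │ │ │ │↓│
│ └─┐ └─┤ ├─┘ │ │
│   │   │ │   │↓│
├─┐ └─┐ │ │ ┌─┤ │
│ │   │ │ │ │ │↓│
│ └─╴ ╵ │ ╵ │ ╵ │
│       │   │  B│
└───────┴───┴───┘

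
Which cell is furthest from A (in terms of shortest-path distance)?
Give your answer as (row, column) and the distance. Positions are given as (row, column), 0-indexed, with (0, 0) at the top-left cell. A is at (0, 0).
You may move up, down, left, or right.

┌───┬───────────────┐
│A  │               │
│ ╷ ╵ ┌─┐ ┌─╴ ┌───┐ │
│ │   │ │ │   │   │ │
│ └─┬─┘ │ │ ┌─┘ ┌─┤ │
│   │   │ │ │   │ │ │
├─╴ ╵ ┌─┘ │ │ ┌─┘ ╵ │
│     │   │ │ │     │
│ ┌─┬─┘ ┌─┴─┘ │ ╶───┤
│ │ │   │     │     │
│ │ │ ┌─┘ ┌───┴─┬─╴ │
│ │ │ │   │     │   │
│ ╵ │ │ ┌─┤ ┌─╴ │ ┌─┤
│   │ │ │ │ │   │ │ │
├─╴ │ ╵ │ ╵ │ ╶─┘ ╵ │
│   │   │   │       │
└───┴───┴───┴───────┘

Computing BFS distances from A to all cells:
Furthest cell: (6, 4)
Distance: 34 steps

Path from A to the furthest cell:

┌───┬───────────────┐
│A ↓│↱ → → → → → → ↓│
│ ╷ ╵ ┌─┐ ┌─╴ ┌───┐ │
│ │↳ ↑│ │ │   │   │↓│
│ └─┬─┘ │ │ ┌─┘ ┌─┤ │
│   │   │ │ │   │ │↓│
├─╴ ╵ ┌─┘ │ │ ┌─┘ ╵ │
│     │   │ │ │↓ ← ↲│
│ ┌─┬─┘ ┌─┴─┘ │ ╶───┤
│ │ │   │     │↳ → ↓│
│ │ │ ┌─┘ ┌───┴─┬─╴ │
│ │ │ │   │↓ ← ↰│↓ ↲│
│ ╵ │ │ ┌─┤ ┌─╴ │ ┌─┤
│   │ │ │B│↓│↱ ↑│↓│ │
├─╴ │ ╵ │ ╵ │ ╶─┘ ╵ │
│   │   │↑ ↲│↑ ← ↲  │
└───┴───┴───┴───────┘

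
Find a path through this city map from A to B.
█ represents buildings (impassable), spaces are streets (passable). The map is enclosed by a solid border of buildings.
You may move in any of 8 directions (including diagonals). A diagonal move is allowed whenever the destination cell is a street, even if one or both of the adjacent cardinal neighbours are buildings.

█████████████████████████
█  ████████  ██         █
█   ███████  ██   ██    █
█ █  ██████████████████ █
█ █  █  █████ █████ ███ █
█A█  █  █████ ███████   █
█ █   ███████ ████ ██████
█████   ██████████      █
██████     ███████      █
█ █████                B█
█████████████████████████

Finding the shortest path from A to B:
Movement: 8-directional
Path length: 25 steps
Directions: up → up → up-right → down-right → down → down-right → down-right → down-right → right → down-right → right → right → down-right → right → right → right → right → right → right → right → right → right → right → right → right

Solution:

█████████████████████████
█  ████████  ██         █
█ ↘ ███████  ██   ██    █
█↗█↓ ██████████████████ █
█↑█↘ █  █████ █████ ███ █
█A█ ↘█  █████ ███████   █
█ █  ↘███████ ████ ██████
█████ →↘██████████      █
██████  →→↘███████      █
█ █████    →→→→→→→→→→→→B█
█████████████████████████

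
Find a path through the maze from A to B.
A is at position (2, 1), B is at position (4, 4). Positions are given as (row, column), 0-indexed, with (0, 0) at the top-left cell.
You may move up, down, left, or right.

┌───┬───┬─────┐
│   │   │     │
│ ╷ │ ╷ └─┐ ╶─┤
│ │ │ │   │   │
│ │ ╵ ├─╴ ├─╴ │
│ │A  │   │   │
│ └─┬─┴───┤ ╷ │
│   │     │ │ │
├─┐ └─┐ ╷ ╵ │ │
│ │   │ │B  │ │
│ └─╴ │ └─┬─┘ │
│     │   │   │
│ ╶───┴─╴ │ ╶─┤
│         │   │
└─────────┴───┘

Finding the shortest path from (2, 1) to (4, 4):
Path length: 23 steps
Directions: up → up → left → down → down → down → right → down → right → down → left → left → down → right → right → right → right → up → left → up → up → right → down

Solution:

┌───┬───┬─────┐
│↓ ↰│   │     │
│ ╷ │ ╷ └─┐ ╶─┤
│↓│↑│ │   │   │
│ │ ╵ ├─╴ ├─╴ │
│↓│A  │   │   │
│ └─┬─┴───┤ ╷ │
│↳ ↓│  ↱ ↓│ │ │
├─┐ └─┐ ╷ ╵ │ │
│ │↳ ↓│↑│B  │ │
│ └─╴ │ └─┬─┘ │
│↓ ← ↲│↑ ↰│   │
│ ╶───┴─╴ │ ╶─┤
│↳ → → → ↑│   │
└─────────┴───┘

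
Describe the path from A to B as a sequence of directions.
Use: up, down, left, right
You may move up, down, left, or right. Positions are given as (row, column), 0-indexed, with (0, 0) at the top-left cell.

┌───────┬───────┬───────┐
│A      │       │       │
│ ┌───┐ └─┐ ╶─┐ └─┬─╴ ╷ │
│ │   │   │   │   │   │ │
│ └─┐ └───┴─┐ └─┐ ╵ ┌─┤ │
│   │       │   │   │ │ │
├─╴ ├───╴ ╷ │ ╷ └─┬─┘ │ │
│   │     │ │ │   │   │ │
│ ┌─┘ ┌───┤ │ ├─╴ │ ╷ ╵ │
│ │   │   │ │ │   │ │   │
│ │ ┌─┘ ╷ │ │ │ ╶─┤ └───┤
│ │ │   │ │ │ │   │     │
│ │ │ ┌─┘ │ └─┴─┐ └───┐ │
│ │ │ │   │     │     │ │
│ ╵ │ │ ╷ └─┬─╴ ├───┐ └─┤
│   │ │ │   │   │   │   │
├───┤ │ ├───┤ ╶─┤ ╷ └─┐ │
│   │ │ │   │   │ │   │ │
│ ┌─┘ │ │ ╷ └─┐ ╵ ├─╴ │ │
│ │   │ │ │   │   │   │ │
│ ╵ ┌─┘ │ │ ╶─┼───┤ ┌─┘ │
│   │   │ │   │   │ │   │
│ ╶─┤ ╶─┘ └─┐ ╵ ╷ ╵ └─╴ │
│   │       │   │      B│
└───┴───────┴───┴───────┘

Finding the path and converting it to directions:
Path through cells: (0,0) → (1,0) → (2,0) → (2,1) → (3,1) → (3,0) → (4,0) → (5,0) → (6,0) → (7,0) → (7,1) → (6,1) → (5,1) → (4,1) → (4,2) → (3,2) → (3,3) → (3,4) → (2,4) → (2,5) → (3,5) → (4,5) → (5,5) → (6,5) → (6,6) → (6,7) → (7,7) → (7,6) → (8,6) → (8,7) → (9,7) → (9,8) → (8,8) → (7,8) → (7,9) → (8,9) → (8,10) → (9,10) → (9,9) → (10,9) → (11,9) → (11,10) → (11,11)
Directions: down, down, right, down, left, down, down, down, down, right, up, up, up, right, up, right, right, up, right, down, down, down, down, right, right, down, left, down, right, down, right, up, up, right, down, right, down, left, down, down, right, right

Solution:

┌───────┬───────┬───────┐
│A      │       │       │
│ ┌───┐ └─┐ ╶─┐ └─┬─╴ ╷ │
│↓│   │   │   │   │   │ │
│ └─┐ └───┴─┐ └─┐ ╵ ┌─┤ │
│↳ ↓│    ↱ ↓│   │   │ │ │
├─╴ ├───╴ ╷ │ ╷ └─┬─┘ │ │
│↓ ↲│↱ → ↑│↓│ │   │   │ │
│ ┌─┘ ┌───┤ │ ├─╴ │ ╷ ╵ │
│↓│↱ ↑│   │↓│ │   │ │   │
│ │ ┌─┘ ╷ │ │ │ ╶─┤ └───┤
│↓│↑│   │ │↓│ │   │     │
│ │ │ ┌─┘ │ └─┴─┐ └───┐ │
│↓│↑│ │   │↳ → ↓│     │ │
│ ╵ │ │ ╷ └─┬─╴ ├───┐ └─┤
│↳ ↑│ │ │   │↓ ↲│↱ ↓│   │
├───┤ │ ├───┤ ╶─┤ ╷ └─┐ │
│   │ │ │   │↳ ↓│↑│↳ ↓│ │
│ ┌─┘ │ │ ╷ └─┐ ╵ ├─╴ │ │
│ │   │ │ │   │↳ ↑│↓ ↲│ │
│ ╵ ┌─┘ │ │ ╶─┼───┤ ┌─┘ │
│   │   │ │   │   │↓│   │
│ ╶─┤ ╶─┘ └─┐ ╵ ╷ ╵ └─╴ │
│   │       │   │  ↳ → B│
└───┴───────┴───┴───────┘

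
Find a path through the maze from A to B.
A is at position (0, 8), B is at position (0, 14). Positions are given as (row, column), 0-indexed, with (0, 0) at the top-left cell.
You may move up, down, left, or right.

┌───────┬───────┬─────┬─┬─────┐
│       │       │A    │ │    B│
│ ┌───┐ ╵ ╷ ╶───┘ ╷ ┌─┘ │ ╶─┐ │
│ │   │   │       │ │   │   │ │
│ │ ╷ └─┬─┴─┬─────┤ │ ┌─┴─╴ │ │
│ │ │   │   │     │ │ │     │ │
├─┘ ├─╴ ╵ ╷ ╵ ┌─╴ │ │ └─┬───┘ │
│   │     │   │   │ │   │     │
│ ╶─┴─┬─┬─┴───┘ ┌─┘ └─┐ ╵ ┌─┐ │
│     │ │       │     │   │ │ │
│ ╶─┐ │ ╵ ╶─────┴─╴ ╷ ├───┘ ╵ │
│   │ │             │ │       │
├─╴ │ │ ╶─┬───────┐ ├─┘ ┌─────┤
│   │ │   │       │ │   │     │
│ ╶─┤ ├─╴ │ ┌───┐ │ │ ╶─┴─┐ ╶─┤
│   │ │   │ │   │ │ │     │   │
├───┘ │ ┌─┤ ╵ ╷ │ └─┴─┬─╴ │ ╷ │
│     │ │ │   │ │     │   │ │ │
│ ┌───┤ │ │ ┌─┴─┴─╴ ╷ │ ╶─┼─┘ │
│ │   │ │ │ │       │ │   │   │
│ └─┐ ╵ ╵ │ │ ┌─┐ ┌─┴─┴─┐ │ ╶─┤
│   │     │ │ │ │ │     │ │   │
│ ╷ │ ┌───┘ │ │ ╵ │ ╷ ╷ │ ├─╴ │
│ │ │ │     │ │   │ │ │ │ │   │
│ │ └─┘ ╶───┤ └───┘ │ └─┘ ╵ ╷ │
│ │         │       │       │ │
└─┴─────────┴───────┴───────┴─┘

Finding the shortest path from (0, 8) to (0, 14):
Path length: 100 steps
Directions: right → down → down → down → down → down → left → left → left → left → left → up → right → right → right → up → right → up → left → left → down → left → up → left → down → left → up → left → up → left → down → down → left → down → right → right → down → down → down → down → left → left → down → down → right → down → down → right → right → up → right → right → up → up → up → up → up → right → right → right → down → down → right → down → left → left → left → down → down → down → right → right → right → up → up → right → down → down → right → right → up → up → up → left → up → right → up → left → left → up → right → up → right → right → right → up → up → up → up → up

Solution:

┌───────┬───────┬─────┬─┬─────┐
│       │       │A ↓  │ │    B│
│ ┌───┐ ╵ ╷ ╶───┘ ╷ ┌─┘ │ ╶─┐ │
│ │↓ ↰│   │       │↓│   │   │↑│
│ │ ╷ └─┬─┴─┬─────┤ │ ┌─┴─╴ │ │
│ │↓│↑ ↰│↓ ↰│↓ ← ↰│↓│ │     │↑│
├─┘ ├─╴ ╵ ╷ ╵ ┌─╴ │ │ └─┬───┘ │
│↓ ↲│  ↑ ↲│↑ ↲│↱ ↑│↓│   │    ↑│
│ ╶─┴─┬─┬─┴───┘ ┌─┘ └─┐ ╵ ┌─┐ │
│↳ → ↓│ │↱ → → ↑│  ↓  │   │ │↑│
│ ╶─┐ │ ╵ ╶─────┴─╴ ╷ ├───┘ ╵ │
│   │↓│  ↑ ← ← ← ← ↲│ │↱ → → ↑│
├─╴ │ │ ╶─┬───────┐ ├─┘ ┌─────┤
│   │↓│   │↱ → → ↓│ │↱ ↑│     │
│ ╶─┤ ├─╴ │ ┌───┐ │ │ ╶─┴─┐ ╶─┤
│   │↓│   │↑│   │↓│ │↑ ← ↰│   │
├───┘ │ ┌─┤ ╵ ╷ │ └─┴─┬─╴ │ ╷ │
│↓ ← ↲│ │ │↑  │ │↳ ↓  │↱ ↑│ │ │
│ ┌───┤ │ │ ┌─┴─┴─╴ ╷ │ ╶─┼─┘ │
│↓│   │ │ │↑│↓ ← ← ↲│ │↑ ↰│   │
│ └─┐ ╵ ╵ │ │ ┌─┐ ┌─┴─┴─┐ │ ╶─┤
│↳ ↓│     │↑│↓│ │ │↱ ↓  │↑│   │
│ ╷ │ ┌───┘ │ │ ╵ │ ╷ ╷ │ ├─╴ │
│ │↓│ │↱ → ↑│↓│   │↑│↓│ │↑│   │
│ │ └─┘ ╶───┤ └───┘ │ └─┘ ╵ ╷ │
│ │↳ → ↑    │↳ → → ↑│↳ → ↑  │ │
└─┴─────────┴───────┴───────┴─┘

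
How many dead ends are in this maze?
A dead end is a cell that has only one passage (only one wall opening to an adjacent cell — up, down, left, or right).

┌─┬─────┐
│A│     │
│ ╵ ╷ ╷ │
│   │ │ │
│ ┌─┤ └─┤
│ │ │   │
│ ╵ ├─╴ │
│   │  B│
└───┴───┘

Checking each cell for number of passages:

Dead ends found at positions:
  (0, 0)
  (1, 3)
  (2, 1)
  (3, 2)
Total dead ends: 4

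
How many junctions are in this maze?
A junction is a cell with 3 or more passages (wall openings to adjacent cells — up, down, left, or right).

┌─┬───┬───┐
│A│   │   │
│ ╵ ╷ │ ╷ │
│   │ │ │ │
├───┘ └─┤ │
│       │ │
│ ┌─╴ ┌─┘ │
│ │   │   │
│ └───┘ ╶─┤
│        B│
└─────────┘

Checking each cell for number of passages:

Junctions found (3+ passages):
  (2, 2): 4 passages
  (4, 3): 3 passages
Total junctions: 2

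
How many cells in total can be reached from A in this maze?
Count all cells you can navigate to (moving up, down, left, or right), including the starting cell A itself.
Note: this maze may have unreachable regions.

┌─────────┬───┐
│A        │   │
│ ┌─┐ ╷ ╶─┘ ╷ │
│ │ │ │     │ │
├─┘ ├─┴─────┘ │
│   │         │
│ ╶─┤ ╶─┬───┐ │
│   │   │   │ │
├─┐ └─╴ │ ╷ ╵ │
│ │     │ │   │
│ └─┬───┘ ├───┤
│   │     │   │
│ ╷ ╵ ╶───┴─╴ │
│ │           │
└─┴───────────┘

Using BFS/flood-fill to find all reachable cells from A:
Maze size: 7 × 7 = 49 total cells
All cells are reachable — the maze is fully connected.
Reachable cells: 49

Reachable region (· marks reachable cells):

┌─────────┬───┐
│A · · · ·│· ·│
│ ┌─┐ ╷ ╶─┘ ╷ │
│·│·│·│· · ·│·│
├─┘ ├─┴─────┘ │
│· ·│· · · · ·│
│ ╶─┤ ╶─┬───┐ │
│· ·│· ·│· ·│·│
├─┐ └─╴ │ ╷ ╵ │
│·│· · ·│·│· ·│
│ └─┬───┘ ├───┤
│· ·│· · ·│· ·│
│ ╷ ╵ ╶───┴─╴ │
│·│· · · · · ·│
└─┴───────────┘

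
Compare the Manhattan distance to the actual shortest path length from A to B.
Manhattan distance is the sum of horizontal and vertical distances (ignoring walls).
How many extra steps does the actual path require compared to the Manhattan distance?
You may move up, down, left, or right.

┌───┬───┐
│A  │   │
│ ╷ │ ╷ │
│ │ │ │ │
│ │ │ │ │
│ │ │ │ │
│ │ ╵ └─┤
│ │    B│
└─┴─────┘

Manhattan distance: |3 - 0| + |3 - 0| = 6
Actual path length: 6
Extra steps: 6 - 6 = 0

Solution:

┌───┬───┐
│A ↓│   │
│ ╷ │ ╷ │
│ │↓│ │ │
│ │ │ │ │
│ │↓│ │ │
│ │ ╵ └─┤
│ │↳ → B│
└─┴─────┘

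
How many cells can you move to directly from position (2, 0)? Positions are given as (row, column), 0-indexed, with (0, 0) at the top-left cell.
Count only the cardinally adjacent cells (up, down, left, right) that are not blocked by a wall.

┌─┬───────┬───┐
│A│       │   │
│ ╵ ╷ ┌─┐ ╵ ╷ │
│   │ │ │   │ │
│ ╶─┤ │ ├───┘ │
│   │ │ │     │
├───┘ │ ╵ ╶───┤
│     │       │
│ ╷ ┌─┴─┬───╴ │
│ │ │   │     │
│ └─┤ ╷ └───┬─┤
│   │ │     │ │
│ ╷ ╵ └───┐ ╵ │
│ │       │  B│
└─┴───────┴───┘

Checking passable neighbors of (2, 0):
Neighbors: (1, 0), (2, 1)
Count: 2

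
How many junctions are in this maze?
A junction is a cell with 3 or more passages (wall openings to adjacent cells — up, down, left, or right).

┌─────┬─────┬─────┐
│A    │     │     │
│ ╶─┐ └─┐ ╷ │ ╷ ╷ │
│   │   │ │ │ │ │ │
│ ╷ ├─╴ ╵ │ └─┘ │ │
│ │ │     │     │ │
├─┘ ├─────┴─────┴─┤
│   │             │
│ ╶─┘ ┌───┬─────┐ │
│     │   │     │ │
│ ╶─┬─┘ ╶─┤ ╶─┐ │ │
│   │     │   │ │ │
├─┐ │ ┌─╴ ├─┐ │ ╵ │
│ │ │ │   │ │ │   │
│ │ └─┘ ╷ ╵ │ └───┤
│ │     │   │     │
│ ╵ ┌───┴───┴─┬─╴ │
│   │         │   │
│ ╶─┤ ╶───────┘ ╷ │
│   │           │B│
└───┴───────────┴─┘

Checking each cell for number of passages:

Junctions found (3+ passages):
  (0, 4): 3 passages
  (0, 7): 3 passages
  (1, 0): 3 passages
  (2, 3): 3 passages
  (4, 0): 3 passages
  (5, 3): 3 passages
  (6, 4): 3 passages
  (7, 1): 3 passages
  (8, 0): 3 passages
  (8, 8): 3 passages
Total junctions: 10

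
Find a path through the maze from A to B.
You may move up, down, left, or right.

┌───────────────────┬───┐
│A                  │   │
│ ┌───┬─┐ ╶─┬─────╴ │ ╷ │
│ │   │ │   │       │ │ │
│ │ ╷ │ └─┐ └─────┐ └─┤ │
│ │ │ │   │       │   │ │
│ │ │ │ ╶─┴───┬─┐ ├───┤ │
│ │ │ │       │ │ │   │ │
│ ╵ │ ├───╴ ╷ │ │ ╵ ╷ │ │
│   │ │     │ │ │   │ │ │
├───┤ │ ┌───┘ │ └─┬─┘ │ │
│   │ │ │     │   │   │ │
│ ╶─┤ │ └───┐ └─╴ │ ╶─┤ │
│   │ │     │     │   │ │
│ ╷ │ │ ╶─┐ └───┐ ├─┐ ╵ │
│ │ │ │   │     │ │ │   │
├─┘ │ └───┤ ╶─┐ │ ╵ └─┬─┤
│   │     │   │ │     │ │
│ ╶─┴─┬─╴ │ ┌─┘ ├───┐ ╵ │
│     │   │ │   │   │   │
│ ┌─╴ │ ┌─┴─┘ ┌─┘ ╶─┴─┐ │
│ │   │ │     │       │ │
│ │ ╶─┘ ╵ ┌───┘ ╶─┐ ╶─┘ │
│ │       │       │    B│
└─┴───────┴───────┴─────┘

Finding the shortest path through the maze:
Path length: 54 steps
Directions: down → down → down → down → right → up → up → up → right → down → down → down → down → down → down → down → right → right → down → left → down → down → right → up → right → right → up → right → up → up → left → left → up → left → left → up → up → right → right → up → right → down → down → down → right → right → down → down → right → right → down → right → down → down

Solution:

┌───────────────────┬───┐
│A                  │   │
│ ┌───┬─┐ ╶─┬─────╴ │ ╷ │
│↓│↱ ↓│ │   │       │ │ │
│ │ ╷ │ └─┐ └─────┐ └─┤ │
│↓│↑│↓│   │       │   │ │
│ │ │ │ ╶─┴───┬─┐ ├───┤ │
│↓│↑│↓│    ↱ ↓│ │ │   │ │
│ ╵ │ ├───╴ ╷ │ │ ╵ ╷ │ │
│↳ ↑│↓│↱ → ↑│↓│ │   │ │ │
├───┤ │ ┌───┘ │ └─┬─┘ │ │
│   │↓│↑│    ↓│   │   │ │
│ ╶─┤ │ └───┐ └─╴ │ ╶─┤ │
│   │↓│↑ ← ↰│↳ → ↓│   │ │
│ ╷ │ │ ╶─┐ └───┐ ├─┐ ╵ │
│ │ │↓│   │↑ ← ↰│↓│ │   │
├─┘ │ └───┤ ╶─┐ │ ╵ └─┬─┤
│   │↳ → ↓│   │↑│↳ → ↓│ │
│ ╶─┴─┬─╴ │ ┌─┘ ├───┐ ╵ │
│     │↓ ↲│ │↱ ↑│   │↳ ↓│
│ ┌─╴ │ ┌─┴─┘ ┌─┘ ╶─┴─┐ │
│ │   │↓│↱ → ↑│       │↓│
│ │ ╶─┘ ╵ ┌───┘ ╶─┐ ╶─┘ │
│ │    ↳ ↑│       │    B│
└─┴───────┴───────┴─────┘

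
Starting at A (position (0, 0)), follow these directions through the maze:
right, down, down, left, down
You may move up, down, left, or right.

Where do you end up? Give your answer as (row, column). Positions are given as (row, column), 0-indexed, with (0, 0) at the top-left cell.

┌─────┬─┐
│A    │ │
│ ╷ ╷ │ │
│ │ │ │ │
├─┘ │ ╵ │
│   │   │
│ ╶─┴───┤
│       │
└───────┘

Following directions step by step:
Start: (0, 0)
  right: (0, 0) → (0, 1)
  down: (0, 1) → (1, 1)
  down: (1, 1) → (2, 1)
  left: (2, 1) → (2, 0)
  down: (2, 0) → (3, 0)
Final position: (3, 0)

Path taken:

┌─────┬─┐
│A ↓  │ │
│ ╷ ╷ │ │
│ │↓│ │ │
├─┘ │ ╵ │
│↓ ↲│   │
│ ╶─┴───┤
│B      │
└───────┘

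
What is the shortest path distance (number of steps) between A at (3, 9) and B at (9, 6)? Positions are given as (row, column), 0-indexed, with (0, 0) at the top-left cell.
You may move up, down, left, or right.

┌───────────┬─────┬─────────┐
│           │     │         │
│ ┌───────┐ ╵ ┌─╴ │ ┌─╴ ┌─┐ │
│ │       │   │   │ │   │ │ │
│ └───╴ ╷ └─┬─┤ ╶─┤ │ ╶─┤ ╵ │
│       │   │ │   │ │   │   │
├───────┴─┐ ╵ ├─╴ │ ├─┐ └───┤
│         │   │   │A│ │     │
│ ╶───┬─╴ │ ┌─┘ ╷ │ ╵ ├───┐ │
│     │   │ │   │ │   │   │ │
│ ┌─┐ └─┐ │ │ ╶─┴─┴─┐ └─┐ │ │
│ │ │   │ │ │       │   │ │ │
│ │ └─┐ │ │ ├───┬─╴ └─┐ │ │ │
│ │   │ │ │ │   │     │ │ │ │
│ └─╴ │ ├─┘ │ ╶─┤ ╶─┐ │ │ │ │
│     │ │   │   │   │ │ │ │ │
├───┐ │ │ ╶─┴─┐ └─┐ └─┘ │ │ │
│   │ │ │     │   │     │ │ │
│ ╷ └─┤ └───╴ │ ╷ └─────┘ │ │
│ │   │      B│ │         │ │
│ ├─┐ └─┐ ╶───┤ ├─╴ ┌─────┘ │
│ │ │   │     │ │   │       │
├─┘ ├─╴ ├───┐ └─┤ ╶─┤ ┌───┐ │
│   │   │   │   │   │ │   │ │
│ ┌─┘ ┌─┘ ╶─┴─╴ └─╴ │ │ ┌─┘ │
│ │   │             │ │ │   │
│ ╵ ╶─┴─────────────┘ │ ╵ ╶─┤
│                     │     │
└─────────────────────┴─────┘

Finding path from (3, 9) to (9, 6):
Path: (3,9) → (4,9) → (4,10) → (5,10) → (5,11) → (6,11) → (7,11) → (8,11) → (8,10) → (8,9) → (7,9) → (7,8) → (6,8) → (6,9) → (5,9) → (5,8) → (5,7) → (5,6) → (4,6) → (4,7) → (3,7) → (3,8) → (2,8) → (2,7) → (1,7) → (1,8) → (0,8) → (0,7) → (0,6) → (1,6) → (1,5) → (0,5) → (0,4) → (0,3) → (0,2) → (0,1) → (0,0) → (1,0) → (2,0) → (2,1) → (2,2) → (2,3) → (1,3) → (1,4) → (2,4) → (2,5) → (3,5) → (4,5) → (5,5) → (6,5) → (7,5) → (7,4) → (8,4) → (8,5) → (8,6) → (9,6)
Distance: 55 steps

Solution:

┌───────────┬─────┬─────────┐
│↓ ← ← ← ← ↰│↓ ← ↰│         │
│ ┌───────┐ ╵ ┌─╴ │ ┌─╴ ┌─┐ │
│↓│    ↱ ↓│↑ ↲│↱ ↑│ │   │ │ │
│ └───╴ ╷ └─┬─┤ ╶─┤ │ ╶─┤ ╵ │
│↳ → → ↑│↳ ↓│ │↑ ↰│ │   │   │
├───────┴─┐ ╵ ├─╴ │ ├─┐ └───┤
│         │↓  │↱ ↑│A│ │     │
│ ╶───┬─╴ │ ┌─┘ ╷ │ ╵ ├───┐ │
│     │   │↓│↱ ↑│ │↳ ↓│   │ │
│ ┌─┐ └─┐ │ │ ╶─┴─┴─┐ └─┐ │ │
│ │ │   │ │↓│↑ ← ← ↰│↳ ↓│ │ │
│ │ └─┐ │ │ ├───┬─╴ └─┐ │ │ │
│ │   │ │ │↓│   │↱ ↑  │↓│ │ │
│ └─╴ │ ├─┘ │ ╶─┤ ╶─┐ │ │ │ │
│     │ │↓ ↲│   │↑ ↰│ │↓│ │ │
├───┐ │ │ ╶─┴─┐ └─┐ └─┘ │ │ │
│   │ │ │↳ → ↓│   │↑ ← ↲│ │ │
│ ╷ └─┤ └───╴ │ ╷ └─────┘ │ │
│ │   │      B│ │         │ │
│ ├─┐ └─┐ ╶───┤ ├─╴ ┌─────┘ │
│ │ │   │     │ │   │       │
├─┘ ├─╴ ├───┐ └─┤ ╶─┤ ┌───┐ │
│   │   │   │   │   │ │   │ │
│ ┌─┘ ┌─┘ ╶─┴─╴ └─╴ │ │ ┌─┘ │
│ │   │             │ │ │   │
│ ╵ ╶─┴─────────────┘ │ ╵ ╶─┤
│                     │     │
└─────────────────────┴─────┘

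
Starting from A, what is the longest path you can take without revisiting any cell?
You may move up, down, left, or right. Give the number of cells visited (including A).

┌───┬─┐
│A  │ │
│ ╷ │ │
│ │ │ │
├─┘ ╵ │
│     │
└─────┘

Finding longest simple path using DFS:
Start: (0, 0)
Longest path visits 7 cells
Path: A → right → down → down → right → up → up

Solution:

┌───┬─┐
│A ↓│B│
│ ╷ │ │
│ │↓│↑│
├─┘ ╵ │
│  ↳ ↑│
└─────┘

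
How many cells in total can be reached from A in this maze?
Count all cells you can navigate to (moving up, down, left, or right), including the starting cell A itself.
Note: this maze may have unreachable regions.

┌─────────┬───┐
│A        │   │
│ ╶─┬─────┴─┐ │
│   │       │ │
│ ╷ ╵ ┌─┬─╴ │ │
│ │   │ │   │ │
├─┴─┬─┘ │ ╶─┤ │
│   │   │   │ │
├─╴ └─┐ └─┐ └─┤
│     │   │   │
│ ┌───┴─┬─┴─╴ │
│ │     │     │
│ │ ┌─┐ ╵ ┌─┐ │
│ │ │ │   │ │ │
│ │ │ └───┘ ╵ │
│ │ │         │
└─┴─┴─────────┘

Using BFS/flood-fill to find all reachable cells from A:
Maze size: 8 × 7 = 56 total cells
18 cell(s) are walled off and cannot be reached from A.
Reachable cells: 38

Reachable region (· marks reachable cells):

┌─────────┬───┐
│A · · · ·│   │
│ ╶─┬─────┴─┐ │
│· ·│· · · ·│ │
│ ╷ ╵ ┌─┬─╴ │ │
│·│· ·│ │· ·│ │
├─┴─┬─┘ │ ╶─┤ │
│   │   │· ·│ │
├─╴ └─┐ └─┐ └─┤
│     │   │· ·│
│ ┌───┴─┬─┴─╴ │
│ │· · ·│· · ·│
│ │ ┌─┐ ╵ ┌─┐ │
│ │·│·│· ·│·│·│
│ │ │ └───┘ ╵ │
│ │·│· · · · ·│
└─┴─┴─────────┘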